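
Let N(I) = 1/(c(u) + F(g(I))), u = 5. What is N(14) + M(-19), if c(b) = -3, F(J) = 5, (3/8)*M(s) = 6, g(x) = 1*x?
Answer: 33/2 ≈ 16.500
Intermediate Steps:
g(x) = x
M(s) = 16 (M(s) = (8/3)*6 = 16)
N(I) = ½ (N(I) = 1/(-3 + 5) = 1/2 = ½)
N(14) + M(-19) = ½ + 16 = 33/2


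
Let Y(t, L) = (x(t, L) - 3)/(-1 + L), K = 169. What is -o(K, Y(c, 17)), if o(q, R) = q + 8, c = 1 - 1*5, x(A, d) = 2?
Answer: -177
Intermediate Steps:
c = -4 (c = 1 - 5 = -4)
Y(t, L) = -1/(-1 + L) (Y(t, L) = (2 - 3)/(-1 + L) = -1/(-1 + L))
o(q, R) = 8 + q
-o(K, Y(c, 17)) = -(8 + 169) = -1*177 = -177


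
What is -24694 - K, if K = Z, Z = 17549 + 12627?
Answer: -54870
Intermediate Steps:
Z = 30176
K = 30176
-24694 - K = -24694 - 1*30176 = -24694 - 30176 = -54870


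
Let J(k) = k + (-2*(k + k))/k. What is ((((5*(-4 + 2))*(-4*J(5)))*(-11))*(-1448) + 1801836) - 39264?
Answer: 2399692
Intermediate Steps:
J(k) = -4 + k (J(k) = k + (-4*k)/k = k - 4 = -4 + k)
((((5*(-4 + 2))*(-4*J(5)))*(-11))*(-1448) + 1801836) - 39264 = ((((5*(-4 + 2))*(-4*(-4 + 5)))*(-11))*(-1448) + 1801836) - 39264 = ((((5*(-2))*(-4*1))*(-11))*(-1448) + 1801836) - 39264 = ((-10*(-4)*(-11))*(-1448) + 1801836) - 39264 = ((40*(-11))*(-1448) + 1801836) - 39264 = (-440*(-1448) + 1801836) - 39264 = (637120 + 1801836) - 39264 = 2438956 - 39264 = 2399692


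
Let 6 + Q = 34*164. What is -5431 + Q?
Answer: 139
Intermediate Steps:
Q = 5570 (Q = -6 + 34*164 = -6 + 5576 = 5570)
-5431 + Q = -5431 + 5570 = 139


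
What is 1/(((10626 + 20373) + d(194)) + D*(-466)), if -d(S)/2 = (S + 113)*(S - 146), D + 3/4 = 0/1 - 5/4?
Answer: 1/2459 ≈ 0.00040667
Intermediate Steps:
D = -2 (D = -3/4 + (0/1 - 5/4) = -3/4 + (0*1 - 5*1/4) = -3/4 + (0 - 5/4) = -3/4 - 5/4 = -2)
d(S) = -2*(-146 + S)*(113 + S) (d(S) = -2*(S + 113)*(S - 146) = -2*(113 + S)*(-146 + S) = -2*(-146 + S)*(113 + S))
1/(((10626 + 20373) + d(194)) + D*(-466)) = 1/(((10626 + 20373) + (32996 - 2*194**2 + 66*194)) - 2*(-466)) = 1/((30999 + (32996 - 2*37636 + 12804)) + 932) = 1/((30999 + (32996 - 75272 + 12804)) + 932) = 1/((30999 - 29472) + 932) = 1/(1527 + 932) = 1/2459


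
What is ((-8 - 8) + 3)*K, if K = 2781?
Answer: -36153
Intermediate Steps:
((-8 - 8) + 3)*K = ((-8 - 8) + 3)*2781 = (-16 + 3)*2781 = -13*2781 = -36153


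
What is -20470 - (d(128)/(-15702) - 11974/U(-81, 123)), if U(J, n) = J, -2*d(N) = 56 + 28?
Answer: -4370505715/211977 ≈ -20618.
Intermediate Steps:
d(N) = -42 (d(N) = -(56 + 28)/2 = -1/2*84 = -42)
-20470 - (d(128)/(-15702) - 11974/U(-81, 123)) = -20470 - (-42/(-15702) - 11974/(-81)) = -20470 - (-42*(-1/15702) - 11974*(-1/81)) = -20470 - (7/2617 + 11974/81) = -20470 - 1*31336525/211977 = -20470 - 31336525/211977 = -4370505715/211977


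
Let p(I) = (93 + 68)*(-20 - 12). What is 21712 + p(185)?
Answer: 16560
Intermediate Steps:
p(I) = -5152 (p(I) = 161*(-32) = -5152)
21712 + p(185) = 21712 - 5152 = 16560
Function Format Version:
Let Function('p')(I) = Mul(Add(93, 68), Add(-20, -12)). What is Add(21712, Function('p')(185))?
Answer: 16560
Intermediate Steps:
Function('p')(I) = -5152 (Function('p')(I) = Mul(161, -32) = -5152)
Add(21712, Function('p')(185)) = Add(21712, -5152) = 16560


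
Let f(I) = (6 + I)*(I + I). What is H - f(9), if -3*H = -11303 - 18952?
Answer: 9815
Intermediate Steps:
H = 10085 (H = -(-11303 - 18952)/3 = -⅓*(-30255) = 10085)
f(I) = 2*I*(6 + I) (f(I) = (6 + I)*(2*I) = 2*I*(6 + I))
H - f(9) = 10085 - 2*9*(6 + 9) = 10085 - 2*9*15 = 10085 - 1*270 = 10085 - 270 = 9815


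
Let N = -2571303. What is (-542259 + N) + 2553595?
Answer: -559967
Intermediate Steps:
(-542259 + N) + 2553595 = (-542259 - 2571303) + 2553595 = -3113562 + 2553595 = -559967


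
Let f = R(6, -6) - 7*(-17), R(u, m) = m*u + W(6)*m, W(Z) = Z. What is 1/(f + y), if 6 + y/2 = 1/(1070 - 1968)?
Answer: 449/15714 ≈ 0.028573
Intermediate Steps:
y = -5389/449 (y = -12 + 2/(1070 - 1968) = -12 + 2/(-898) = -12 + 2*(-1/898) = -12 - 1/449 = -5389/449 ≈ -12.002)
R(u, m) = 6*m + m*u (R(u, m) = m*u + 6*m = 6*m + m*u)
f = 47 (f = -6*(6 + 6) - 7*(-17) = -6*12 + 119 = -72 + 119 = 47)
1/(f + y) = 1/(47 - 5389/449) = 1/(15714/449) = 449/15714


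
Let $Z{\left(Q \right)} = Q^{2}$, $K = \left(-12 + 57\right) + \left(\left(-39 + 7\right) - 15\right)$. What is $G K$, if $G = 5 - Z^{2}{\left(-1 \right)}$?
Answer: $-8$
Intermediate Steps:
$K = -2$ ($K = 45 - 47 = -2$)
$G = 4$ ($G = 5 - \left(\left(-1\right)^{2}\right)^{2} = 5 - 1^{2} = 5 - 1 = 4$)
$G K = 4 \left(-2\right) = -8$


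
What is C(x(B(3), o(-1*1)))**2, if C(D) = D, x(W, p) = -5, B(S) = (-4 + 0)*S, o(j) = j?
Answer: 25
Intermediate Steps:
B(S) = -4*S
C(x(B(3), o(-1*1)))**2 = (-5)**2 = 25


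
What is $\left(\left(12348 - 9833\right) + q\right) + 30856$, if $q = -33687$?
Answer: $-316$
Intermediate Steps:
$\left(\left(12348 - 9833\right) + q\right) + 30856 = \left(\left(12348 - 9833\right) - 33687\right) + 30856 = \left(2515 - 33687\right) + 30856 = -31172 + 30856 = -316$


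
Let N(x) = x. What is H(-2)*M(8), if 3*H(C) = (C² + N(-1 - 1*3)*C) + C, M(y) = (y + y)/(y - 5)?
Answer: 160/9 ≈ 17.778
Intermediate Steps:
M(y) = 2*y/(-5 + y) (M(y) = (2*y)/(-5 + y) = 2*y/(-5 + y))
H(C) = -C + C²/3 (H(C) = ((C² + (-1 - 1*3)*C) + C)/3 = ((C² + (-1 - 3)*C) + C)/3 = ((C² - 4*C) + C)/3 = (C² - 3*C)/3 = -C + C²/3)
H(-2)*M(8) = ((⅓)*(-2)*(-3 - 2))*(2*8/(-5 + 8)) = ((⅓)*(-2)*(-5))*(2*8/3) = 10*(2*8*(⅓))/3 = (10/3)*(16/3) = 160/9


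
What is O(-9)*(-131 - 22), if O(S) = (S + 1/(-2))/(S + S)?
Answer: -323/4 ≈ -80.750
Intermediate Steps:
O(S) = (-1/2 + S)/(2*S) (O(S) = (S - 1/2)/((2*S)) = (-1/2 + S)*(1/(2*S)) = (-1/2 + S)/(2*S))
O(-9)*(-131 - 22) = ((1/4)*(-1 + 2*(-9))/(-9))*(-131 - 22) = ((1/4)*(-1/9)*(-1 - 18))*(-153) = ((1/4)*(-1/9)*(-19))*(-153) = (19/36)*(-153) = -323/4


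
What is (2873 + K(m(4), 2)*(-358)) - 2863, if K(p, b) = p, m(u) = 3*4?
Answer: -4286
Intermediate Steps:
m(u) = 12
(2873 + K(m(4), 2)*(-358)) - 2863 = (2873 + 12*(-358)) - 2863 = (2873 - 4296) - 2863 = -1423 - 2863 = -4286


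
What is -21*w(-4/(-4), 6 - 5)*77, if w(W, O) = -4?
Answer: 6468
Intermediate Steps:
-21*w(-4/(-4), 6 - 5)*77 = -21*(-4)*77 = 84*77 = 6468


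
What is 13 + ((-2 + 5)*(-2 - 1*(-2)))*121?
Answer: 13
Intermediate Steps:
13 + ((-2 + 5)*(-2 - 1*(-2)))*121 = 13 + (3*(-2 + 2))*121 = 13 + (3*0)*121 = 13 + 0*121 = 13 + 0 = 13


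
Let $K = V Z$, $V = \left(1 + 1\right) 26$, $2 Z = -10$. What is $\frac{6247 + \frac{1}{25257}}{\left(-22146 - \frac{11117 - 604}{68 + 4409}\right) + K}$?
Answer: $- \frac{141276641792}{506767434795} \approx -0.27878$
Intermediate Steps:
$Z = -5$ ($Z = \frac{1}{2} \left(-10\right) = -5$)
$V = 52$ ($V = 2 \cdot 26 = 52$)
$K = -260$ ($K = 52 \left(-5\right) = -260$)
$\frac{6247 + \frac{1}{25257}}{\left(-22146 - \frac{11117 - 604}{68 + 4409}\right) + K} = \frac{6247 + \frac{1}{25257}}{\left(-22146 - \frac{11117 - 604}{68 + 4409}\right) - 260} = \frac{6247 + \frac{1}{25257}}{\left(-22146 - \frac{10513}{4477}\right) - 260} = \frac{157780480}{25257 \left(\left(-22146 - 10513 \cdot \frac{1}{4477}\right) - 260\right)} = \frac{157780480}{25257 \left(\left(-22146 - \frac{10513}{4477}\right) - 260\right)} = \frac{157780480}{25257 \left(- \frac{99158155}{4477} - 260\right)} = \frac{157780480}{25257 \left(- \frac{100322175}{4477}\right)} = \frac{157780480}{25257} \left(- \frac{4477}{100322175}\right) = - \frac{141276641792}{506767434795}$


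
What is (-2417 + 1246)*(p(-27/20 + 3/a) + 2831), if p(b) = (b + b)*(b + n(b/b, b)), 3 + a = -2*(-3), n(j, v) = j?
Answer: -662913639/200 ≈ -3.3146e+6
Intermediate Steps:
a = 3 (a = -3 - 2*(-3) = -3 + 6 = 3)
p(b) = 2*b*(1 + b) (p(b) = (b + b)*(b + b/b) = (2*b)*(b + 1) = (2*b)*(1 + b) = 2*b*(1 + b))
(-2417 + 1246)*(p(-27/20 + 3/a) + 2831) = (-2417 + 1246)*(2*(-27/20 + 3/3)*(1 + (-27/20 + 3/3)) + 2831) = -1171*(2*(-27*1/20 + 3*(1/3))*(1 + (-27*1/20 + 3*(1/3))) + 2831) = -1171*(2*(-27/20 + 1)*(1 + (-27/20 + 1)) + 2831) = -1171*(2*(-7/20)*(1 - 7/20) + 2831) = -1171*(2*(-7/20)*(13/20) + 2831) = -1171*(-91/200 + 2831) = -1171*566109/200 = -662913639/200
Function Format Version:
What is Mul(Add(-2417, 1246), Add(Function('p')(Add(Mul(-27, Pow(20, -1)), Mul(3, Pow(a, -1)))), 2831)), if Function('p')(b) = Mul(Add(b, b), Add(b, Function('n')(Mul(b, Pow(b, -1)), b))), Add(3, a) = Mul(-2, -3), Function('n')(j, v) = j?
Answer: Rational(-662913639, 200) ≈ -3.3146e+6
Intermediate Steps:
a = 3 (a = Add(-3, Mul(-2, -3)) = Add(-3, 6) = 3)
Function('p')(b) = Mul(2, b, Add(1, b)) (Function('p')(b) = Mul(Add(b, b), Add(b, Mul(b, Pow(b, -1)))) = Mul(Mul(2, b), Add(b, 1)) = Mul(Mul(2, b), Add(1, b)) = Mul(2, b, Add(1, b)))
Mul(Add(-2417, 1246), Add(Function('p')(Add(Mul(-27, Pow(20, -1)), Mul(3, Pow(a, -1)))), 2831)) = Mul(Add(-2417, 1246), Add(Mul(2, Add(Mul(-27, Pow(20, -1)), Mul(3, Pow(3, -1))), Add(1, Add(Mul(-27, Pow(20, -1)), Mul(3, Pow(3, -1))))), 2831)) = Mul(-1171, Add(Mul(2, Add(Mul(-27, Rational(1, 20)), Mul(3, Rational(1, 3))), Add(1, Add(Mul(-27, Rational(1, 20)), Mul(3, Rational(1, 3))))), 2831)) = Mul(-1171, Add(Mul(2, Add(Rational(-27, 20), 1), Add(1, Add(Rational(-27, 20), 1))), 2831)) = Mul(-1171, Add(Mul(2, Rational(-7, 20), Add(1, Rational(-7, 20))), 2831)) = Mul(-1171, Add(Mul(2, Rational(-7, 20), Rational(13, 20)), 2831)) = Mul(-1171, Add(Rational(-91, 200), 2831)) = Mul(-1171, Rational(566109, 200)) = Rational(-662913639, 200)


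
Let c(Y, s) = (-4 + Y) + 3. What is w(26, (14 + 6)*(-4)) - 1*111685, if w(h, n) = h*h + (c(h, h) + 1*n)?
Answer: -111064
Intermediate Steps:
c(Y, s) = -1 + Y
w(h, n) = -1 + h + n + h**2 (w(h, n) = h*h + ((-1 + h) + 1*n) = h**2 + ((-1 + h) + n) = h**2 + (-1 + h + n) = -1 + h + n + h**2)
w(26, (14 + 6)*(-4)) - 1*111685 = (-1 + 26 + (14 + 6)*(-4) + 26**2) - 1*111685 = (-1 + 26 + 20*(-4) + 676) - 111685 = (-1 + 26 - 80 + 676) - 111685 = 621 - 111685 = -111064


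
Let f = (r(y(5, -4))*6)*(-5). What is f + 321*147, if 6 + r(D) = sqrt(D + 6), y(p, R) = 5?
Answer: 47367 - 30*sqrt(11) ≈ 47268.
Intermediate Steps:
r(D) = -6 + sqrt(6 + D) (r(D) = -6 + sqrt(D + 6) = -6 + sqrt(6 + D))
f = 180 - 30*sqrt(11) (f = ((-6 + sqrt(6 + 5))*6)*(-5) = ((-6 + sqrt(11))*6)*(-5) = (-36 + 6*sqrt(11))*(-5) = 180 - 30*sqrt(11) ≈ 80.501)
f + 321*147 = (180 - 30*sqrt(11)) + 321*147 = (180 - 30*sqrt(11)) + 47187 = 47367 - 30*sqrt(11)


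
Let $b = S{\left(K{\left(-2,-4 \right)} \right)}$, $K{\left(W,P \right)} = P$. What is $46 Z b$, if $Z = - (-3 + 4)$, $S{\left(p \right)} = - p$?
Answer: $-184$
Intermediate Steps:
$Z = -1$ ($Z = \left(-1\right) 1 = -1$)
$b = 4$ ($b = \left(-1\right) \left(-4\right) = 4$)
$46 Z b = 46 \left(-1\right) 4 = \left(-46\right) 4 = -184$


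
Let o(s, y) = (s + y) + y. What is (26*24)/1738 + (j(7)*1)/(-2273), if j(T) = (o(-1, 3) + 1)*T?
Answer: 672678/1975237 ≈ 0.34056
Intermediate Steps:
o(s, y) = s + 2*y
j(T) = 6*T (j(T) = ((-1 + 2*3) + 1)*T = ((-1 + 6) + 1)*T = (5 + 1)*T = 6*T)
(26*24)/1738 + (j(7)*1)/(-2273) = (26*24)/1738 + ((6*7)*1)/(-2273) = 624*(1/1738) + (42*1)*(-1/2273) = 312/869 + 42*(-1/2273) = 312/869 - 42/2273 = 672678/1975237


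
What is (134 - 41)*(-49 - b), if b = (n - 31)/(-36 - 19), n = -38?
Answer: -257052/55 ≈ -4673.7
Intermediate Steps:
b = 69/55 (b = (-38 - 31)/(-36 - 19) = -69/(-55) = -69*(-1/55) = 69/55 ≈ 1.2545)
(134 - 41)*(-49 - b) = (134 - 41)*(-49 - 1*69/55) = 93*(-49 - 69/55) = 93*(-2764/55) = -257052/55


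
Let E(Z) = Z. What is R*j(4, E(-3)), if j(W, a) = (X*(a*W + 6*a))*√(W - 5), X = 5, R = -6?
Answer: 900*I ≈ 900.0*I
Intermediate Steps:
j(W, a) = √(-5 + W)*(30*a + 5*W*a) (j(W, a) = (5*(a*W + 6*a))*√(W - 5) = (5*(W*a + 6*a))*√(-5 + W) = (5*(6*a + W*a))*√(-5 + W) = (30*a + 5*W*a)*√(-5 + W) = √(-5 + W)*(30*a + 5*W*a))
R*j(4, E(-3)) = -30*(-3)*√(-5 + 4)*(6 + 4) = -30*(-3)*√(-1)*10 = -30*(-3)*I*10 = -(-900)*I = 900*I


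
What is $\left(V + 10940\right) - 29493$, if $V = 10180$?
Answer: $-8373$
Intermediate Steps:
$\left(V + 10940\right) - 29493 = \left(10180 + 10940\right) - 29493 = 21120 - 29493 = -8373$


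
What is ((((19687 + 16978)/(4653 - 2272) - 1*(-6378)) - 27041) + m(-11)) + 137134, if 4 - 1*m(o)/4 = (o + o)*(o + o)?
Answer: 272782596/2381 ≈ 1.1457e+5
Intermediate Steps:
m(o) = 16 - 16*o² (m(o) = 16 - 4*(o + o)*(o + o) = 16 - 4*2*o*2*o = 16 - 16*o²)
((((19687 + 16978)/(4653 - 2272) - 1*(-6378)) - 27041) + m(-11)) + 137134 = ((((19687 + 16978)/(4653 - 2272) - 1*(-6378)) - 27041) + (16 - 16*(-11)²)) + 137134 = (((36665/2381 + 6378) - 27041) + (16 - 16*121)) + 137134 = (((36665*(1/2381) + 6378) - 27041) + (16 - 1936)) + 137134 = (((36665/2381 + 6378) - 27041) - 1920) + 137134 = ((15222683/2381 - 27041) - 1920) + 137134 = (-49161938/2381 - 1920) + 137134 = -53733458/2381 + 137134 = 272782596/2381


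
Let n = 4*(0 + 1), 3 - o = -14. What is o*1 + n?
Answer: 21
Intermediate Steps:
o = 17 (o = 3 - 1*(-14) = 3 + 14 = 17)
n = 4 (n = 4*1 = 4)
o*1 + n = 17*1 + 4 = 17 + 4 = 21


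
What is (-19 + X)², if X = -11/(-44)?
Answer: 5625/16 ≈ 351.56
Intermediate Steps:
X = ¼ (X = -11*(-1/44) = ¼ ≈ 0.25000)
(-19 + X)² = (-19 + ¼)² = (-75/4)² = 5625/16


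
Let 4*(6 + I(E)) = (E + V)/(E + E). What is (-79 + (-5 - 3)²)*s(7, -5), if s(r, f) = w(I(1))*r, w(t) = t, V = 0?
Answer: 4935/8 ≈ 616.88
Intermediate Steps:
I(E) = -47/8 (I(E) = -6 + ((E + 0)/(E + E))/4 = -6 + (E/((2*E)))/4 = -6 + (E*(1/(2*E)))/4 = -6 + (¼)*(½) = -6 + ⅛ = -47/8)
s(r, f) = -47*r/8
(-79 + (-5 - 3)²)*s(7, -5) = (-79 + (-5 - 3)²)*(-47/8*7) = (-79 + (-8)²)*(-329/8) = (-79 + 64)*(-329/8) = -15*(-329/8) = 4935/8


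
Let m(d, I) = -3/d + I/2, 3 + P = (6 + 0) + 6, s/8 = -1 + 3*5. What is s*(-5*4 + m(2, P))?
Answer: -1904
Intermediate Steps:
s = 112 (s = 8*(-1 + 3*5) = 8*(-1 + 15) = 8*14 = 112)
P = 9 (P = -3 + ((6 + 0) + 6) = -3 + (6 + 6) = -3 + 12 = 9)
m(d, I) = I/2 - 3/d (m(d, I) = -3/d + I*(½) = -3/d + I/2 = I/2 - 3/d)
s*(-5*4 + m(2, P)) = 112*(-5*4 + ((½)*9 - 3/2)) = 112*(-20 + (9/2 - 3*½)) = 112*(-20 + (9/2 - 3/2)) = 112*(-20 + 3) = 112*(-17) = -1904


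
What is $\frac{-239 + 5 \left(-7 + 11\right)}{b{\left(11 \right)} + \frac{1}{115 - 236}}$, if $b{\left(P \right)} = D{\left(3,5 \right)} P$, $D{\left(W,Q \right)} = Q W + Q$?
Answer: $- \frac{8833}{8873} \approx -0.99549$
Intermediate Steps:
$D{\left(W,Q \right)} = Q + Q W$
$b{\left(P \right)} = 20 P$ ($b{\left(P \right)} = 5 \left(1 + 3\right) P = 5 \cdot 4 P = 20 P$)
$\frac{-239 + 5 \left(-7 + 11\right)}{b{\left(11 \right)} + \frac{1}{115 - 236}} = \frac{-239 + 5 \left(-7 + 11\right)}{20 \cdot 11 + \frac{1}{115 - 236}} = \frac{-239 + 5 \cdot 4}{220 + \frac{1}{-121}} = \frac{-239 + 20}{220 - \frac{1}{121}} = - \frac{219}{\frac{26619}{121}} = \left(-219\right) \frac{121}{26619} = - \frac{8833}{8873}$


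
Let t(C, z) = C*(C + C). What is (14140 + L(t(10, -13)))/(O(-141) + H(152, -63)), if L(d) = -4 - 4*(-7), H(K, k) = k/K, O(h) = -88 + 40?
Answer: -2152928/7359 ≈ -292.56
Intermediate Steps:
O(h) = -48
t(C, z) = 2*C**2 (t(C, z) = C*(2*C) = 2*C**2)
L(d) = 24 (L(d) = -4 + 28 = 24)
(14140 + L(t(10, -13)))/(O(-141) + H(152, -63)) = (14140 + 24)/(-48 - 63/152) = 14164/(-48 - 63*1/152) = 14164/(-48 - 63/152) = 14164/(-7359/152) = 14164*(-152/7359) = -2152928/7359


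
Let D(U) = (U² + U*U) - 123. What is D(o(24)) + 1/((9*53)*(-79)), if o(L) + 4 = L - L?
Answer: -3429154/37683 ≈ -91.000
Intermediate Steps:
o(L) = -4 (o(L) = -4 + (L - L) = -4 + 0 = -4)
D(U) = -123 + 2*U² (D(U) = (U² + U²) - 123 = 2*U² - 123 = -123 + 2*U²)
D(o(24)) + 1/((9*53)*(-79)) = (-123 + 2*(-4)²) + 1/((9*53)*(-79)) = (-123 + 2*16) + 1/(477*(-79)) = (-123 + 32) + 1/(-37683) = -91 - 1/37683 = -3429154/37683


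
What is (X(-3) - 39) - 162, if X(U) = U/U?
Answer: -200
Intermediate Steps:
X(U) = 1
(X(-3) - 39) - 162 = (1 - 39) - 162 = -38 - 162 = -200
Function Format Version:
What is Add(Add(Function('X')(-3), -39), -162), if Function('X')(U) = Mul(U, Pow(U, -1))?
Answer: -200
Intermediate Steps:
Function('X')(U) = 1
Add(Add(Function('X')(-3), -39), -162) = Add(Add(1, -39), -162) = Add(-38, -162) = -200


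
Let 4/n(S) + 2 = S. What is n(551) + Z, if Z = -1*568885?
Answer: -312317861/549 ≈ -5.6889e+5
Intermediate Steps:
n(S) = 4/(-2 + S)
Z = -568885
n(551) + Z = 4/(-2 + 551) - 568885 = 4/549 - 568885 = -312317861/549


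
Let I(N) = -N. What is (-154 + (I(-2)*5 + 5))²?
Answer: 19321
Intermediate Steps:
(-154 + (I(-2)*5 + 5))² = (-154 + (-1*(-2)*5 + 5))² = (-154 + (2*5 + 5))² = (-154 + (10 + 5))² = (-154 + 15)² = (-139)² = 19321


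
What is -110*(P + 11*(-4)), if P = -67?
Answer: 12210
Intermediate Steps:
-110*(P + 11*(-4)) = -110*(-67 + 11*(-4)) = -110*(-67 - 44) = -110*(-111) = 12210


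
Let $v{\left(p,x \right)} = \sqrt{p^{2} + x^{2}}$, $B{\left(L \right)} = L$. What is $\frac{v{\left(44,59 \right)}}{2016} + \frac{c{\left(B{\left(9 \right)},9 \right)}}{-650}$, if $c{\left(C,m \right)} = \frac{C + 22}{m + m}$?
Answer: $- \frac{31}{11700} + \frac{\sqrt{5417}}{2016} \approx 0.033858$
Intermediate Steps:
$c{\left(C,m \right)} = \frac{22 + C}{2 m}$
$\frac{v{\left(44,59 \right)}}{2016} + \frac{c{\left(B{\left(9 \right)},9 \right)}}{-650} = \frac{\sqrt{44^{2} + 59^{2}}}{2016} + \frac{\frac{1}{2} \cdot \frac{1}{9} \left(22 + 9\right)}{-650} = \sqrt{1936 + 3481} \cdot \frac{1}{2016} + \frac{1}{2} \cdot \frac{1}{9} \cdot 31 \left(- \frac{1}{650}\right) = \sqrt{5417} \cdot \frac{1}{2016} + \frac{31}{18} \left(- \frac{1}{650}\right) = \frac{\sqrt{5417}}{2016} - \frac{31}{11700} = - \frac{31}{11700} + \frac{\sqrt{5417}}{2016}$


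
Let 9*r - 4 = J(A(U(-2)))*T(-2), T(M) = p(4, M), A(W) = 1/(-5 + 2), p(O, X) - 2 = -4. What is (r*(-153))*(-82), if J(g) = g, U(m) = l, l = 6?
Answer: 19516/3 ≈ 6505.3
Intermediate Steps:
U(m) = 6
p(O, X) = -2 (p(O, X) = 2 - 4 = -2)
A(W) = -1/3 (A(W) = 1/(-3) = -1/3)
T(M) = -2
r = 14/27 (r = 4/9 + (-1/3*(-2))/9 = 4/9 + (1/9)*(2/3) = 4/9 + 2/27 = 14/27 ≈ 0.51852)
(r*(-153))*(-82) = ((14/27)*(-153))*(-82) = -238/3*(-82) = 19516/3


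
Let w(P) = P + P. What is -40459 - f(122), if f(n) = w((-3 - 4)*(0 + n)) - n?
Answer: -38629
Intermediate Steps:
w(P) = 2*P
f(n) = -15*n (f(n) = 2*((-3 - 4)*(0 + n)) - n = 2*(-7*n) - n = -14*n - n = -15*n)
-40459 - f(122) = -40459 - (-15)*122 = -40459 - 1*(-1830) = -40459 + 1830 = -38629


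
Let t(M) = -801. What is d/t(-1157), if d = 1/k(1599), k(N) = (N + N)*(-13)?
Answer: 1/33300774 ≈ 3.0029e-8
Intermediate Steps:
k(N) = -26*N (k(N) = (2*N)*(-13) = -26*N)
d = -1/41574 (d = 1/(-26*1599) = 1/(-41574) = -1/41574 ≈ -2.4054e-5)
d/t(-1157) = -1/41574/(-801) = -1/41574*(-1/801) = 1/33300774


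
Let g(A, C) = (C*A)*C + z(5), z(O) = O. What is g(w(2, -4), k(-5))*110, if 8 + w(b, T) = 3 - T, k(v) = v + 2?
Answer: -440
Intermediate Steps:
k(v) = 2 + v
w(b, T) = -5 - T (w(b, T) = -8 + (3 - T) = -5 - T)
g(A, C) = 5 + A*C² (g(A, C) = (C*A)*C + 5 = (A*C)*C + 5 = A*C² + 5 = 5 + A*C²)
g(w(2, -4), k(-5))*110 = (5 + (-5 - 1*(-4))*(2 - 5)²)*110 = (5 + (-5 + 4)*(-3)²)*110 = (5 - 1*9)*110 = (5 - 9)*110 = -4*110 = -440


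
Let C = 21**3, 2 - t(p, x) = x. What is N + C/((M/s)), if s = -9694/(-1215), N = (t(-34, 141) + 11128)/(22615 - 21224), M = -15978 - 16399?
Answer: 11385454963/2026638315 ≈ 5.6179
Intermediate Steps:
t(p, x) = 2 - x
M = -32377
N = 10989/1391 (N = ((2 - 1*141) + 11128)/(22615 - 21224) = ((2 - 141) + 11128)/1391 = (-139 + 11128)*(1/1391) = 10989*(1/1391) = 10989/1391 ≈ 7.9001)
C = 9261
s = 9694/1215 (s = -9694*(-1/1215) = 9694/1215 ≈ 7.9786)
N + C/((M/s)) = 10989/1391 + 9261/((-32377/9694/1215)) = 10989/1391 + 9261/((-32377*1215/9694)) = 10989/1391 + 9261/(-39338055/9694) = 10989/1391 + 9261*(-9694/39338055) = 10989/1391 - 3325042/1456965 = 11385454963/2026638315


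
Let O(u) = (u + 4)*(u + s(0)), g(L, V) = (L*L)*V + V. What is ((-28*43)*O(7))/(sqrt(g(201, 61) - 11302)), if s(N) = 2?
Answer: -86*sqrt(68145)/295 ≈ -76.102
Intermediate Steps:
g(L, V) = V + V*L**2 (g(L, V) = L**2*V + V = V*L**2 + V = V + V*L**2)
O(u) = (2 + u)*(4 + u) (O(u) = (u + 4)*(u + 2) = (4 + u)*(2 + u) = (2 + u)*(4 + u))
((-28*43)*O(7))/(sqrt(g(201, 61) - 11302)) = ((-28*43)*(8 + 7**2 + 6*7))/(sqrt(61*(1 + 201**2) - 11302)) = (-1204*(8 + 49 + 42))/(sqrt(61*(1 + 40401) - 11302)) = (-1204*99)/(sqrt(61*40402 - 11302)) = -119196/sqrt(2464522 - 11302) = -119196*sqrt(68145)/408870 = -86*sqrt(68145)/295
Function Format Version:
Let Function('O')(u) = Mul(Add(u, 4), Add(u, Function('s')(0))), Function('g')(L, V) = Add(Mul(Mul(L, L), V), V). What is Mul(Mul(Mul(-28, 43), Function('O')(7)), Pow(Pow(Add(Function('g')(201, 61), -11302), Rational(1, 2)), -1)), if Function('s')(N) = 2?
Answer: Mul(Rational(-86, 295), Pow(68145, Rational(1, 2))) ≈ -76.102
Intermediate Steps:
Function('g')(L, V) = Add(V, Mul(V, Pow(L, 2))) (Function('g')(L, V) = Add(Mul(Pow(L, 2), V), V) = Add(Mul(V, Pow(L, 2)), V) = Add(V, Mul(V, Pow(L, 2))))
Function('O')(u) = Mul(Add(2, u), Add(4, u)) (Function('O')(u) = Mul(Add(u, 4), Add(u, 2)) = Mul(Add(4, u), Add(2, u)) = Mul(Add(2, u), Add(4, u)))
Mul(Mul(Mul(-28, 43), Function('O')(7)), Pow(Pow(Add(Function('g')(201, 61), -11302), Rational(1, 2)), -1)) = Mul(Mul(Mul(-28, 43), Add(8, Pow(7, 2), Mul(6, 7))), Pow(Pow(Add(Mul(61, Add(1, Pow(201, 2))), -11302), Rational(1, 2)), -1)) = Mul(Mul(-1204, Add(8, 49, 42)), Pow(Pow(Add(Mul(61, Add(1, 40401)), -11302), Rational(1, 2)), -1)) = Mul(Mul(-1204, 99), Pow(Pow(Add(Mul(61, 40402), -11302), Rational(1, 2)), -1)) = Mul(-119196, Pow(Pow(Add(2464522, -11302), Rational(1, 2)), -1)) = Mul(-119196, Pow(Pow(2453220, Rational(1, 2)), -1)) = Mul(-119196, Pow(Mul(6, Pow(68145, Rational(1, 2))), -1)) = Mul(-119196, Mul(Rational(1, 408870), Pow(68145, Rational(1, 2)))) = Mul(Rational(-86, 295), Pow(68145, Rational(1, 2)))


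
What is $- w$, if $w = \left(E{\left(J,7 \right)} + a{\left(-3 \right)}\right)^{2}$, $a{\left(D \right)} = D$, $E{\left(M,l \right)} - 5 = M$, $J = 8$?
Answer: $-100$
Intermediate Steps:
$E{\left(M,l \right)} = 5 + M$
$w = 100$ ($w = \left(\left(5 + 8\right) - 3\right)^{2} = \left(13 - 3\right)^{2} = 10^{2} = 100$)
$- w = \left(-1\right) 100 = -100$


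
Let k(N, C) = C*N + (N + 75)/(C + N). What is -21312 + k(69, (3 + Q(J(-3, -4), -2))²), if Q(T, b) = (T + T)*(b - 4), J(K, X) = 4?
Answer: 41326161/349 ≈ 1.1841e+5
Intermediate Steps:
Q(T, b) = 2*T*(-4 + b) (Q(T, b) = (2*T)*(-4 + b) = 2*T*(-4 + b))
k(N, C) = C*N + (75 + N)/(C + N)
-21312 + k(69, (3 + Q(J(-3, -4), -2))²) = -21312 + (75 + 69 + (3 + 2*4*(-4 - 2))²*69² + 69*((3 + 2*4*(-4 - 2))²)²)/((3 + 2*4*(-4 - 2))² + 69) = -21312 + (75 + 69 + (3 + 2*4*(-6))²*4761 + 69*((3 + 2*4*(-6))²)²)/((3 + 2*4*(-6))² + 69) = -21312 + (75 + 69 + (3 - 48)²*4761 + 69*((3 - 48)²)²)/((3 - 48)² + 69) = -21312 + (75 + 69 + (-45)²*4761 + 69*((-45)²)²)/((-45)² + 69) = -21312 + (75 + 69 + 2025*4761 + 69*2025²)/(2025 + 69) = -21312 + (75 + 69 + 9641025 + 69*4100625)/2094 = -21312 + (75 + 69 + 9641025 + 282943125)/2094 = -21312 + (1/2094)*292584294 = -21312 + 48764049/349 = 41326161/349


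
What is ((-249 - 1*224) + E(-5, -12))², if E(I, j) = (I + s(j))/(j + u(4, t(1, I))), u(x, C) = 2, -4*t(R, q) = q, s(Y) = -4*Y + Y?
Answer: 22667121/100 ≈ 2.2667e+5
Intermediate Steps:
s(Y) = -3*Y
t(R, q) = -q/4
E(I, j) = (I - 3*j)/(2 + j) (E(I, j) = (I - 3*j)/(j + 2) = (I - 3*j)/(2 + j))
((-249 - 1*224) + E(-5, -12))² = ((-249 - 1*224) + (-5 - 3*(-12))/(2 - 12))² = ((-249 - 224) + (-5 + 36)/(-10))² = (-473 - ⅒*31)² = (-473 - 31/10)² = (-4761/10)² = 22667121/100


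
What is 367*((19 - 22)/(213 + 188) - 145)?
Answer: -21340316/401 ≈ -53218.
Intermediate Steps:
367*((19 - 22)/(213 + 188) - 145) = 367*(-3/401 - 145) = 367*(-58148/401) = -21340316/401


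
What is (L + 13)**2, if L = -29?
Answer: 256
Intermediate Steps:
(L + 13)**2 = (-29 + 13)**2 = (-16)**2 = 256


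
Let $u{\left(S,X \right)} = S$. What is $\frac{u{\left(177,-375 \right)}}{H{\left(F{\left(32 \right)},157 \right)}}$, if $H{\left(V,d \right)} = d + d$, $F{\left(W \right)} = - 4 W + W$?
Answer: $\frac{177}{314} \approx 0.56369$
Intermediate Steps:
$F{\left(W \right)} = - 3 W$
$H{\left(V,d \right)} = 2 d$
$\frac{u{\left(177,-375 \right)}}{H{\left(F{\left(32 \right)},157 \right)}} = \frac{177}{2 \cdot 157} = \frac{177}{314}$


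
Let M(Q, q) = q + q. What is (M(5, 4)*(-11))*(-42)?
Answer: 3696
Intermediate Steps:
M(Q, q) = 2*q
(M(5, 4)*(-11))*(-42) = ((2*4)*(-11))*(-42) = (8*(-11))*(-42) = -88*(-42) = 3696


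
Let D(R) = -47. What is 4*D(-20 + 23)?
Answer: -188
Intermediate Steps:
4*D(-20 + 23) = 4*(-47) = -188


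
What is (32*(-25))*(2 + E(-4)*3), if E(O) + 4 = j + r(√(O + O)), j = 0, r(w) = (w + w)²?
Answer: 84800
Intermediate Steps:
r(w) = 4*w² (r(w) = (2*w)² = 4*w²)
E(O) = -4 + 8*O (E(O) = -4 + (0 + 4*(√(O + O))²) = -4 + (0 + 4*(√(2*O))²) = -4 + (0 + 4*(√2*√O)²) = -4 + (0 + 4*(2*O)) = -4 + (0 + 8*O) = -4 + 8*O)
(32*(-25))*(2 + E(-4)*3) = (32*(-25))*(2 + (-4 + 8*(-4))*3) = -800*(2 + (-4 - 32)*3) = -800*(2 - 36*3) = -800*(2 - 108) = -800*(-106) = 84800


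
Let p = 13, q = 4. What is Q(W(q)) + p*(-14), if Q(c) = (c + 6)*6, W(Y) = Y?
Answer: -122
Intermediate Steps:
Q(c) = 36 + 6*c (Q(c) = (6 + c)*6 = 36 + 6*c)
Q(W(q)) + p*(-14) = (36 + 6*4) + 13*(-14) = (36 + 24) - 182 = 60 - 182 = -122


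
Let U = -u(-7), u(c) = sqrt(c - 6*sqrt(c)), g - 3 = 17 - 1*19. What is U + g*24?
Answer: 24 - sqrt(-7 - 6*I*sqrt(7)) ≈ 21.725 + 3.4892*I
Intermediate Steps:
g = 1 (g = 3 + (17 - 1*19) = 3 + (17 - 19) = 3 - 2 = 1)
U = -sqrt(-7 - 6*I*sqrt(7)) ≈ -2.2748 + 3.4892*I
U + g*24 = -sqrt(-7 - 6*I*sqrt(7)) + 1*24 = -sqrt(-7 - 6*I*sqrt(7)) + 24 = 24 - sqrt(-7 - 6*I*sqrt(7))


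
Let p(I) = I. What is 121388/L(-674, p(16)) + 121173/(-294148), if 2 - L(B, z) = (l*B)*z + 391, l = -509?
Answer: -700878556409/1614709267860 ≈ -0.43406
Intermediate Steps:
L(B, z) = -389 + 509*B*z (L(B, z) = 2 - ((-509*B)*z + 391) = 2 - (-509*B*z + 391) = 2 - (391 - 509*B*z) = 2 + (-391 + 509*B*z) = -389 + 509*B*z)
121388/L(-674, p(16)) + 121173/(-294148) = 121388/(-389 + 509*(-674)*16) + 121173/(-294148) = 121388/(-389 - 5489056) + 121173*(-1/294148) = 121388/(-5489445) - 121173/294148 = 121388*(-1/5489445) - 121173/294148 = -121388/5489445 - 121173/294148 = -700878556409/1614709267860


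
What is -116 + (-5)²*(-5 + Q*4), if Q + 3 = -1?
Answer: -641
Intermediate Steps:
Q = -4 (Q = -3 - 1 = -4)
-116 + (-5)²*(-5 + Q*4) = -116 + (-5)²*(-5 - 4*4) = -116 + 25*(-5 - 16) = -116 + 25*(-21) = -116 - 525 = -641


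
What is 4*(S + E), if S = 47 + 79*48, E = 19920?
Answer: 95036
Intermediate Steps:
S = 3839 (S = 47 + 3792 = 3839)
4*(S + E) = 4*(3839 + 19920) = 4*23759 = 95036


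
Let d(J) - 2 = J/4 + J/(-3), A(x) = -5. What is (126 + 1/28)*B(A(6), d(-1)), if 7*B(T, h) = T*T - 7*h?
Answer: 441125/2352 ≈ 187.55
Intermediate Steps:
d(J) = 2 - J/12 (d(J) = 2 + (J/4 + J/(-3)) = 2 + (J*(1/4) + J*(-1/3)) = 2 + (J/4 - J/3) = 2 - J/12)
B(T, h) = -h + T**2/7 (B(T, h) = (T*T - 7*h)/7 = (T**2 - 7*h)/7 = -h + T**2/7)
(126 + 1/28)*B(A(6), d(-1)) = (126 + 1/28)*(-(2 - 1/12*(-1)) + (1/7)*(-5)**2) = (126 + 1/28)*(-(2 + 1/12) + (1/7)*25) = 3529*(-1*25/12 + 25/7)/28 = 3529*(-25/12 + 25/7)/28 = (3529/28)*(125/84) = 441125/2352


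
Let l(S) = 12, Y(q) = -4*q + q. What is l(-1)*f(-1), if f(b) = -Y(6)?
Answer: 216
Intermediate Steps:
Y(q) = -3*q
f(b) = 18 (f(b) = -(-3)*6 = -1*(-18) = 18)
l(-1)*f(-1) = 12*18 = 216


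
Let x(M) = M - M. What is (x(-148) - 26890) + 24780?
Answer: -2110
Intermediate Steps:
x(M) = 0
(x(-148) - 26890) + 24780 = (0 - 26890) + 24780 = -26890 + 24780 = -2110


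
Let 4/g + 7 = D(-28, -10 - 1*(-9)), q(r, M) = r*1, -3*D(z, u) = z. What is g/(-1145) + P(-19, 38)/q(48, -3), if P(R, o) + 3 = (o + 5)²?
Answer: 7397557/192360 ≈ 38.457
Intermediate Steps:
D(z, u) = -z/3
q(r, M) = r
g = 12/7 (g = 4/(-7 - ⅓*(-28)) = 4/(-7 + 28/3) = 4/(7/3) = 4*(3/7) = 12/7 ≈ 1.7143)
P(R, o) = -3 + (5 + o)² (P(R, o) = -3 + (o + 5)² = -3 + (5 + o)²)
g/(-1145) + P(-19, 38)/q(48, -3) = (12/7)/(-1145) + (-3 + (5 + 38)²)/48 = (12/7)*(-1/1145) + (-3 + 43²)*(1/48) = -12/8015 + (-3 + 1849)*(1/48) = -12/8015 + 1846*(1/48) = -12/8015 + 923/24 = 7397557/192360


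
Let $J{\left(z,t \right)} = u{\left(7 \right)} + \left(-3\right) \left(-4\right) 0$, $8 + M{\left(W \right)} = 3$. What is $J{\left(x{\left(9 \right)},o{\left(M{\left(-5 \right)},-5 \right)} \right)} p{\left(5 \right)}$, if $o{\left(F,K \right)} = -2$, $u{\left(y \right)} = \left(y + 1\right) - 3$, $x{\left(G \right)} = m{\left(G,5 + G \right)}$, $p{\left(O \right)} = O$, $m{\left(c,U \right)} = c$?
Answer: $25$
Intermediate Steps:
$x{\left(G \right)} = G$
$u{\left(y \right)} = -2 + y$ ($u{\left(y \right)} = \left(1 + y\right) - 3 = -2 + y$)
$M{\left(W \right)} = -5$ ($M{\left(W \right)} = -8 + 3 = -5$)
$J{\left(z,t \right)} = 5$ ($J{\left(z,t \right)} = \left(-2 + 7\right) + \left(-3\right) \left(-4\right) 0 = 5 + 12 \cdot 0 = 5 + 0 = 5$)
$J{\left(x{\left(9 \right)},o{\left(M{\left(-5 \right)},-5 \right)} \right)} p{\left(5 \right)} = 5 \cdot 5 = 25$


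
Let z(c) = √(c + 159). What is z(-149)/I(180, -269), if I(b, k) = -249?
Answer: -√10/249 ≈ -0.012700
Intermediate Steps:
z(c) = √(159 + c)
z(-149)/I(180, -269) = √(159 - 149)/(-249) = √10*(-1/249) = -√10/249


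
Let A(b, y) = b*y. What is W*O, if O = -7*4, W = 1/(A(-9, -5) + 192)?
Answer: -28/237 ≈ -0.11814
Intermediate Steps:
W = 1/237 (W = 1/(-9*(-5) + 192) = 1/(45 + 192) = 1/237 ≈ 0.0042194)
O = -28
W*O = (1/237)*(-28) = -28/237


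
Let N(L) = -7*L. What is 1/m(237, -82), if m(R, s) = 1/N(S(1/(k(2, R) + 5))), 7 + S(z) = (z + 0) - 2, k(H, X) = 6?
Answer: 686/11 ≈ 62.364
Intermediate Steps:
S(z) = -9 + z (S(z) = -7 + ((z + 0) - 2) = -7 + (z - 2) = -7 + (-2 + z) = -9 + z)
m(R, s) = 11/686 (m(R, s) = 1/(-7*(-9 + 1/(6 + 5))) = 1/(-7*(-9 + 1/11)) = 1/(-7*(-98/11)) = 1/(686/11) = 11/686)
1/m(237, -82) = 1/(11/686) = 686/11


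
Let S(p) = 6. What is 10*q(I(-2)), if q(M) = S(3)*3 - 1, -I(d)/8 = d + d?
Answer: 170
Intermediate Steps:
I(d) = -16*d (I(d) = -8*(d + d) = -16*d)
q(M) = 17 (q(M) = 6*3 - 1 = 18 - 1 = 17)
10*q(I(-2)) = 10*17 = 170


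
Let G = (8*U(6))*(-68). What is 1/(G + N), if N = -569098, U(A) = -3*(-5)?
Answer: -1/577258 ≈ -1.7323e-6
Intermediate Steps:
U(A) = 15
G = -8160 (G = (8*15)*(-68) = 120*(-68) = -8160)
1/(G + N) = 1/(-8160 - 569098) = 1/(-577258) = -1/577258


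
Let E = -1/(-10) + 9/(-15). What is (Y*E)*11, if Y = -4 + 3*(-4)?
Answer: 88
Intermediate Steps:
E = -1/2 (E = -1*(-1/10) + 9*(-1/15) = 1/10 - 3/5 = -1/2 ≈ -0.50000)
Y = -16 (Y = -4 - 12 = -16)
(Y*E)*11 = -16*(-1/2)*11 = 8*11 = 88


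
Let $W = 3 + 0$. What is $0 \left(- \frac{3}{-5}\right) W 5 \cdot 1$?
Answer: $0$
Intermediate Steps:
$W = 3$
$0 \left(- \frac{3}{-5}\right) W 5 \cdot 1 = 0 \left(- \frac{3}{-5}\right) 3 \cdot 5 \cdot 1 = 0 \left(\left(-3\right) \left(- \frac{1}{5}\right)\right) 3 \cdot 5 \cdot 1 = 0 \cdot \frac{3}{5} \cdot 3 \cdot 5 \cdot 1 = 0 \cdot 3 \cdot 5 \cdot 1 = 0 \cdot 5 \cdot 1 = 0 \cdot 1 = 0$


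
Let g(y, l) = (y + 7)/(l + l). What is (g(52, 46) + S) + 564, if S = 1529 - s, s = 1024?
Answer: 98407/92 ≈ 1069.6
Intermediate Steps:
g(y, l) = (7 + y)/(2*l) (g(y, l) = (7 + y)/((2*l)) = (7 + y)*(1/(2*l)) = (7 + y)/(2*l))
S = 505 (S = 1529 - 1*1024 = 1529 - 1024 = 505)
(g(52, 46) + S) + 564 = ((½)*(7 + 52)/46 + 505) + 564 = ((½)*(1/46)*59 + 505) + 564 = (59/92 + 505) + 564 = 46519/92 + 564 = 98407/92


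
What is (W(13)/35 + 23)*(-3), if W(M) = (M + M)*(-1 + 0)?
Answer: -2337/35 ≈ -66.771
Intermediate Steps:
W(M) = -2*M (W(M) = (2*M)*(-1) = -2*M)
(W(13)/35 + 23)*(-3) = (-2*13/35 + 23)*(-3) = (-26*1/35 + 23)*(-3) = (-26/35 + 23)*(-3) = (779/35)*(-3) = -2337/35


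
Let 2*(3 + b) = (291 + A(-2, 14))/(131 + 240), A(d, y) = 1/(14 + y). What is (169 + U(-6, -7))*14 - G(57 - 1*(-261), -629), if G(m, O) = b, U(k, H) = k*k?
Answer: 59681299/20776 ≈ 2872.6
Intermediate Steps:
U(k, H) = k**2
b = -54179/20776 (b = -3 + ((291 + 1/(14 + 14))/(131 + 240))/2 = -3 + ((291 + 1/28)/371)/2 = -3 + ((291 + 1/28)*(1/371))/2 = -3 + ((8149/28)*(1/371))/2 = -3 + (1/2)*(8149/10388) = -3 + 8149/20776 = -54179/20776 ≈ -2.6078)
G(m, O) = -54179/20776
(169 + U(-6, -7))*14 - G(57 - 1*(-261), -629) = (169 + (-6)**2)*14 - 1*(-54179/20776) = (169 + 36)*14 + 54179/20776 = 205*14 + 54179/20776 = 2870 + 54179/20776 = 59681299/20776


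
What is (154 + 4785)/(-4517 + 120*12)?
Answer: -4939/3077 ≈ -1.6051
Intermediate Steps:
(154 + 4785)/(-4517 + 120*12) = 4939/(-4517 + 1440) = 4939/(-3077) = 4939*(-1/3077) = -4939/3077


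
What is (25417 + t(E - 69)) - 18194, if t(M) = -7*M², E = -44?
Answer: -82160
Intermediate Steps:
(25417 + t(E - 69)) - 18194 = (25417 - 7*(-44 - 69)²) - 18194 = (25417 - 7*(-113)²) - 18194 = (25417 - 7*12769) - 18194 = (25417 - 89383) - 18194 = -63966 - 18194 = -82160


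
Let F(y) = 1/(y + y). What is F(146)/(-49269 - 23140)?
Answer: -1/21143428 ≈ -4.7296e-8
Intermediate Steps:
F(y) = 1/(2*y)
F(146)/(-49269 - 23140) = ((½)/146)/(-49269 - 23140) = ((½)*(1/146))/(-72409) = (1/292)*(-1/72409) = -1/21143428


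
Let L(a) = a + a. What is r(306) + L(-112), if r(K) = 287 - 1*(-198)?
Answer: 261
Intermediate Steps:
r(K) = 485 (r(K) = 287 + 198 = 485)
L(a) = 2*a
r(306) + L(-112) = 485 + 2*(-112) = 485 - 224 = 261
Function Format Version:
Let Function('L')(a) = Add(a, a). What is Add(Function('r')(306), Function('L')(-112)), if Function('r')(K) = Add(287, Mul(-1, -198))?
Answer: 261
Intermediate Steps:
Function('r')(K) = 485 (Function('r')(K) = Add(287, 198) = 485)
Function('L')(a) = Mul(2, a)
Add(Function('r')(306), Function('L')(-112)) = Add(485, Mul(2, -112)) = Add(485, -224) = 261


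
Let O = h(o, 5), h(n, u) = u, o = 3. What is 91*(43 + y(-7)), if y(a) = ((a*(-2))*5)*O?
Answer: 35763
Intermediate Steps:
O = 5
y(a) = -50*a (y(a) = ((a*(-2))*5)*5 = (-2*a*5)*5 = -10*a*5 = -50*a)
91*(43 + y(-7)) = 91*(43 - 50*(-7)) = 91*(43 + 350) = 91*393 = 35763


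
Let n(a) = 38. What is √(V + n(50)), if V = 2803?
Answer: √2841 ≈ 53.301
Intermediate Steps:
√(V + n(50)) = √(2803 + 38) = √2841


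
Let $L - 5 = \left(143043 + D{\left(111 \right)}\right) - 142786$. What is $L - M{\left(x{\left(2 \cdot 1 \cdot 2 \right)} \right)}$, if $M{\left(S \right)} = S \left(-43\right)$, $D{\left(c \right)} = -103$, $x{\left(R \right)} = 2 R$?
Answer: $503$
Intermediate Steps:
$M{\left(S \right)} = - 43 S$
$L = 159$ ($L = 5 + \left(\left(143043 - 103\right) - 142786\right) = 5 + \left(142940 - 142786\right) = 5 + 154 = 159$)
$L - M{\left(x{\left(2 \cdot 1 \cdot 2 \right)} \right)} = 159 - - 43 \cdot 2 \cdot 2 \cdot 1 \cdot 2 = 159 - - 43 \cdot 2 \cdot 2 \cdot 2 = 159 - - 43 \cdot 2 \cdot 4 = 159 - \left(-43\right) 8 = 159 - -344 = 159 + 344 = 503$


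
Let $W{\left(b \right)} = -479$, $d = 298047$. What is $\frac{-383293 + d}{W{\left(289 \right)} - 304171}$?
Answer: $\frac{42623}{152325} \approx 0.27982$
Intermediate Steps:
$\frac{-383293 + d}{W{\left(289 \right)} - 304171} = \frac{-383293 + 298047}{-479 - 304171} = - \frac{85246}{-304650} = \left(-85246\right) \left(- \frac{1}{304650}\right) = \frac{42623}{152325}$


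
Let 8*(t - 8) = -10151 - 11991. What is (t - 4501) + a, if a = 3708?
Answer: -14211/4 ≈ -3552.8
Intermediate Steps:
t = -11039/4 (t = 8 + (-10151 - 11991)/8 = 8 + (1/8)*(-22142) = 8 - 11071/4 = -11039/4 ≈ -2759.8)
(t - 4501) + a = (-11039/4 - 4501) + 3708 = -29043/4 + 3708 = -14211/4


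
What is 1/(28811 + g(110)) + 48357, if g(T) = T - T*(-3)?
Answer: 1414490608/29251 ≈ 48357.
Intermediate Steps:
g(T) = 4*T (g(T) = T - (-3)*T = T + 3*T = 4*T)
1/(28811 + g(110)) + 48357 = 1/(28811 + 4*110) + 48357 = 1/(28811 + 440) + 48357 = 1/29251 + 48357 = 1414490608/29251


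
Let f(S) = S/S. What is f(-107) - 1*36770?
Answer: -36769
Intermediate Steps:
f(S) = 1
f(-107) - 1*36770 = 1 - 1*36770 = 1 - 36770 = -36769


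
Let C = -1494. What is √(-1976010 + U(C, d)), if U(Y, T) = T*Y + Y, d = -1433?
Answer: √163398 ≈ 404.23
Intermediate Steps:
U(Y, T) = Y + T*Y
√(-1976010 + U(C, d)) = √(-1976010 - 1494*(1 - 1433)) = √(-1976010 - 1494*(-1432)) = √(-1976010 + 2139408) = √163398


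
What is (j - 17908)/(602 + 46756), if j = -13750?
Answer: -15829/23679 ≈ -0.66848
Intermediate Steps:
(j - 17908)/(602 + 46756) = (-13750 - 17908)/(602 + 46756) = -31658/47358 = -31658*1/47358 = -15829/23679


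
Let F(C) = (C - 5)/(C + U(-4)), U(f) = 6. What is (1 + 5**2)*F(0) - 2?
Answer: -71/3 ≈ -23.667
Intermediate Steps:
F(C) = (-5 + C)/(6 + C) (F(C) = (C - 5)/(C + 6) = (-5 + C)/(6 + C))
(1 + 5**2)*F(0) - 2 = (1 + 5**2)*((-5 + 0)/(6 + 0)) - 2 = (1 + 25)*(-5/6) - 2 = 26*((1/6)*(-5)) - 2 = 26*(-5/6) - 2 = -65/3 - 2 = -71/3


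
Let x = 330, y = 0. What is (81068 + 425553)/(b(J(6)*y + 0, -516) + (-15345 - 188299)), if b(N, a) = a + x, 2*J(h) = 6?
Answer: -506621/203830 ≈ -2.4855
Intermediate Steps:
J(h) = 3 (J(h) = (1/2)*6 = 3)
b(N, a) = 330 + a (b(N, a) = a + 330 = 330 + a)
(81068 + 425553)/(b(J(6)*y + 0, -516) + (-15345 - 188299)) = (81068 + 425553)/((330 - 516) + (-15345 - 188299)) = 506621/(-186 - 203644) = 506621/(-203830) = 506621*(-1/203830) = -506621/203830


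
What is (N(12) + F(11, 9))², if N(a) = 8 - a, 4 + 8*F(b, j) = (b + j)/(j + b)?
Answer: 1225/64 ≈ 19.141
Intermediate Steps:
F(b, j) = -3/8 (F(b, j) = -½ + ((b + j)/(j + b))/8 = -½ + ((b + j)/(b + j))/8 = -½ + (⅛)*1 = -½ + ⅛ = -3/8)
(N(12) + F(11, 9))² = ((8 - 1*12) - 3/8)² = ((8 - 12) - 3/8)² = (-4 - 3/8)² = (-35/8)² = 1225/64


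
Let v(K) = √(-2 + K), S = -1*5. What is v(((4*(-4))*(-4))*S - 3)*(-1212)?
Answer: -6060*I*√13 ≈ -21850.0*I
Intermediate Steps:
S = -5
v(((4*(-4))*(-4))*S - 3)*(-1212) = √(-2 + (((4*(-4))*(-4))*(-5) - 3))*(-1212) = √(-2 + (-16*(-4)*(-5) - 3))*(-1212) = √(-2 + (64*(-5) - 3))*(-1212) = √(-2 + (-320 - 3))*(-1212) = √(-2 - 323)*(-1212) = √(-325)*(-1212) = (5*I*√13)*(-1212) = -6060*I*√13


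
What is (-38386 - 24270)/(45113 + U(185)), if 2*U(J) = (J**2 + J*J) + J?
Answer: -125312/158861 ≈ -0.78882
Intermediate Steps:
U(J) = J**2 + J/2 (U(J) = ((J**2 + J*J) + J)/2 = ((J**2 + J**2) + J)/2 = (2*J**2 + J)/2 = (J + 2*J**2)/2 = J**2 + J/2)
(-38386 - 24270)/(45113 + U(185)) = (-38386 - 24270)/(45113 + 185*(1/2 + 185)) = -62656/(45113 + 185*(371/2)) = -62656/(45113 + 68635/2) = -62656/158861/2 = -62656*2/158861 = -125312/158861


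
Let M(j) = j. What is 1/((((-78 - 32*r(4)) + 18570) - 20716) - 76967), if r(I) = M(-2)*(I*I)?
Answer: -1/78167 ≈ -1.2793e-5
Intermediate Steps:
r(I) = -2*I**2 (r(I) = -2*I*I = -2*I**2)
1/((((-78 - 32*r(4)) + 18570) - 20716) - 76967) = 1/((((-78 - (-64)*4**2) + 18570) - 20716) - 76967) = 1/((((-78 - (-64)*16) + 18570) - 20716) - 76967) = 1/((((-78 - 32*(-32)) + 18570) - 20716) - 76967) = 1/((((-78 + 1024) + 18570) - 20716) - 76967) = 1/(((946 + 18570) - 20716) - 76967) = 1/((19516 - 20716) - 76967) = 1/(-1200 - 76967) = 1/(-78167) = -1/78167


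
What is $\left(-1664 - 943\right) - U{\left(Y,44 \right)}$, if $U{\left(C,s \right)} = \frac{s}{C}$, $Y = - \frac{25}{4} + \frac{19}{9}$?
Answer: $- \frac{386859}{149} \approx -2596.4$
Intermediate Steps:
$Y = - \frac{149}{36}$ ($Y = \left(-25\right) \frac{1}{4} + 19 \cdot \frac{1}{9} = - \frac{25}{4} + \frac{19}{9} = - \frac{149}{36} \approx -4.1389$)
$\left(-1664 - 943\right) - U{\left(Y,44 \right)} = \left(-1664 - 943\right) - \frac{44}{- \frac{149}{36}} = -2607 - 44 \left(- \frac{36}{149}\right) = -2607 - - \frac{1584}{149} = -2607 + \frac{1584}{149} = - \frac{386859}{149}$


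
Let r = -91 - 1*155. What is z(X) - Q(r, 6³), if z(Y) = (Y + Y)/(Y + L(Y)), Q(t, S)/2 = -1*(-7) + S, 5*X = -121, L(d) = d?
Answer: -445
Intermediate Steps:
X = -121/5 (X = (⅕)*(-121) = -121/5 ≈ -24.200)
r = -246 (r = -91 - 155 = -246)
Q(t, S) = 14 + 2*S (Q(t, S) = 2*(-1*(-7) + S) = 2*(7 + S) = 14 + 2*S)
z(Y) = 1 (z(Y) = (Y + Y)/(Y + Y) = (2*Y)/((2*Y)) = (2*Y)*(1/(2*Y)) = 1)
z(X) - Q(r, 6³) = 1 - (14 + 2*6³) = 1 - (14 + 2*216) = 1 - (14 + 432) = 1 - 1*446 = 1 - 446 = -445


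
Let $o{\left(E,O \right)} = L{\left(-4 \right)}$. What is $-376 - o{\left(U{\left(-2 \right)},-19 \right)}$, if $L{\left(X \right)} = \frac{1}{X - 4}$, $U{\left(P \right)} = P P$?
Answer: $- \frac{3007}{8} \approx -375.88$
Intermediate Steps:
$U{\left(P \right)} = P^{2}$
$L{\left(X \right)} = \frac{1}{-4 + X}$
$o{\left(E,O \right)} = - \frac{1}{8}$ ($o{\left(E,O \right)} = \frac{1}{-4 - 4} = \frac{1}{-8} = - \frac{1}{8}$)
$-376 - o{\left(U{\left(-2 \right)},-19 \right)} = -376 - - \frac{1}{8} = -376 + \frac{1}{8} = - \frac{3007}{8}$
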